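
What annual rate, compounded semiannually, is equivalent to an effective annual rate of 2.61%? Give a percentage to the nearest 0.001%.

2.593%

(1 + r/2)^2 − 1 = 0.0261, so 1 + r/2 = 1.0261^(1/2).
r/2 = 0.012966, so r = 0.025932 = 2.593%.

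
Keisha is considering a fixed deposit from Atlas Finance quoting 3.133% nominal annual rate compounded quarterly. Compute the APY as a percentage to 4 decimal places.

3.1700%

EAR = (1 + 0.03133/4)^4 − 1.
= 1.031700 − 1 = 3.1700%.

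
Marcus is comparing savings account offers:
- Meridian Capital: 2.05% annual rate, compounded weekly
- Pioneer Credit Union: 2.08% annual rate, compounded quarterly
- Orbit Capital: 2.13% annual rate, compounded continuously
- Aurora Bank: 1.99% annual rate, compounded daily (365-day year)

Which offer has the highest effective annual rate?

Meridian Capital: (1 + 0.0205/52)^52 − 1 = 2.071%
Pioneer Credit Union: (1 + 0.0208/4)^4 − 1 = 2.096%
Orbit Capital: e^0.0213 − 1 = 2.153%
Aurora Bank: (1 + 0.0199/365)^365 − 1 = 2.010%
The highest effective annual rate is Orbit Capital at 2.153%.

Orbit Capital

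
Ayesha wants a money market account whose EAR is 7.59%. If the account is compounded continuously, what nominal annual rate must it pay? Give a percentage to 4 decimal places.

Continuous: nominal r satisfies e^r − 1 = 0.0759.
r = ln(1 + 0.0759) = ln(1.0759) = 0.073158 = 7.3158%.

7.3158%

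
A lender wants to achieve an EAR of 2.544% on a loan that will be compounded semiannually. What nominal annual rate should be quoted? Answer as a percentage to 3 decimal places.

2.528%

(1 + r/2)^2 − 1 = 0.02544, so 1 + r/2 = 1.02544^(1/2).
r/2 = 0.012640, so r = 0.025280 = 2.528%.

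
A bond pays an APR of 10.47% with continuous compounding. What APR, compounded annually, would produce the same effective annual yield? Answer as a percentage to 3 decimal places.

EAR under continuous compounding: e^0.1047 − 1 = 0.110377.
Compounded annually, the equivalent nominal rate is the EAR itself: 11.038%.

11.038%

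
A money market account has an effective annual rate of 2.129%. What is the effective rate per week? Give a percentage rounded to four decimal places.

The per-week rate i satisfies (1 + i)^52 = 1 + 0.02129.
i = 1.02129^(1/52) − 1 = 0.0004052 = 0.0405%.

0.0405%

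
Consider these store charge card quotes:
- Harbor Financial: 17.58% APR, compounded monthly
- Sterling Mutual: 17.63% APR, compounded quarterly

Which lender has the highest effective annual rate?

Harbor Financial

Harbor Financial: (1 + 0.1758/12)^12 − 1 = 19.068%
Sterling Mutual: (1 + 0.1763/4)^4 − 1 = 18.830%
The highest effective annual rate is Harbor Financial at 19.068%.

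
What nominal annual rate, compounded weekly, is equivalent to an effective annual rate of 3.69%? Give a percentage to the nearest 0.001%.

3.625%

(1 + r/52)^52 − 1 = 0.0369, so 1 + r/52 = 1.0369^(1/52).
r/52 = 0.000697, so r = 0.036248 = 3.625%.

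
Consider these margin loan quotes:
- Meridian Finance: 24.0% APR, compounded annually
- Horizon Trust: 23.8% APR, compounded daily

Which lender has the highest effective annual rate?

Horizon Trust

Meridian Finance: compounded annually, EAR = 24.000%
Horizon Trust: (1 + 0.238/365)^365 − 1 = 26.861%
The highest effective annual rate is Horizon Trust at 26.861%.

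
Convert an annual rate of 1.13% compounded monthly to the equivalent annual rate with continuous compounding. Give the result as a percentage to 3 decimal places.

EAR = (1 + 0.0113/12)^12 − 1 = 0.011359.
Equivalent continuous rate: r = ln(1 + 0.011359) = 0.011295 = 1.129%.

1.129%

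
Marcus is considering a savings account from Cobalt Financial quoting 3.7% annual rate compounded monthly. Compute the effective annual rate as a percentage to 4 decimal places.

3.7634%

EAR = (1 + 0.037/12)^12 − 1.
= (1 + 0.003083)^12 − 1 = 1.037634 − 1 = 3.7634%.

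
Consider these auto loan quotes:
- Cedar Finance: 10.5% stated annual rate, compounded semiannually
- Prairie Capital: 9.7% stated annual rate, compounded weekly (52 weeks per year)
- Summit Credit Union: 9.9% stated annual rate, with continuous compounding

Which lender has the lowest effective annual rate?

Cedar Finance: (1 + 0.105/2)^2 − 1 = 10.776%
Prairie Capital: (1 + 0.097/52)^52 − 1 = 10.176%
Summit Credit Union: e^0.099 − 1 = 10.407%
The lowest effective annual rate is Prairie Capital at 10.176%.

Prairie Capital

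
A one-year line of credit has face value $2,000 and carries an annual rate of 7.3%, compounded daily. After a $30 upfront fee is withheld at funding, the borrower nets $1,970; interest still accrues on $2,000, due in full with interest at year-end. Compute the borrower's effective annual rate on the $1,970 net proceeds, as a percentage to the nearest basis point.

Amount owed after one year: 2,000 × (1 + 0.073/365)^365 = 2,000 × 1.075723 = $2,151.45.
Effective rate on net proceeds: 2,151.45 / 1,970 − 1 = 0.092104 = 9.21%.

9.21%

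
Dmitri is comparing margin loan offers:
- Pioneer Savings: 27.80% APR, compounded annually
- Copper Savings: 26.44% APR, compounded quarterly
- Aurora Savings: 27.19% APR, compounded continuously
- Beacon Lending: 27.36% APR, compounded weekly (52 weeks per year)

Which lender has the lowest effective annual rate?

Pioneer Savings: compounded annually, EAR = 27.800%
Copper Savings: (1 + 0.2644/4)^4 − 1 = 29.179%
Aurora Savings: e^0.2719 − 1 = 31.246%
Beacon Lending: (1 + 0.2736/52)^52 − 1 = 31.375%
The lowest effective annual rate is Pioneer Savings at 27.800%.

Pioneer Savings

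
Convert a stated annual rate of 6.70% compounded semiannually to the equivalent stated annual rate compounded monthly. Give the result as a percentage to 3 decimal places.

EAR = (1 + 0.0670/2)^2 − 1 = 0.068122.
Solve (1 + r/12)^12 = 1.068122: r/12 = 1.068122^(1/12) − 1 = 0.005507, so r = 0.066083 = 6.608%.

6.608%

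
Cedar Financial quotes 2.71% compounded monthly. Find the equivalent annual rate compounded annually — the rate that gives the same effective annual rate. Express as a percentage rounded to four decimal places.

EAR = (1 + 0.0271/12)^12 − 1 = 0.027439.
Compounded annually, the equivalent nominal rate is the EAR itself: 2.7439%.

2.7439%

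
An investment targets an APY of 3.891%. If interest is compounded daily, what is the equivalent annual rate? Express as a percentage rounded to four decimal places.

(1 + r/365)^365 − 1 = 0.03891, so 1 + r/365 = 1.03891^(1/365).
r/365 = 0.000105, so r = 0.038174 = 3.8174%.

3.8174%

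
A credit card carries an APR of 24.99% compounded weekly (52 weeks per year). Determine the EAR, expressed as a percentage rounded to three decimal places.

28.313%

EAR = (1 + 0.2499/52)^52 − 1.
= 1.283129 − 1 = 28.313%.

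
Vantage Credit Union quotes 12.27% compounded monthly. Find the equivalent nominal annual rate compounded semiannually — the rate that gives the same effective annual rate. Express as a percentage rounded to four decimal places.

EAR = (1 + 0.1227/12)^12 − 1 = 0.129841.
Solve (1 + r/2)^2 = 1.129841: r/2 = 1.129841^(1/2) − 1 = 0.062940, so r = 0.125880 = 12.5880%.

12.5880%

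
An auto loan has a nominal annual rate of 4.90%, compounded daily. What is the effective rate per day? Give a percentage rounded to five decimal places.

With a nominal annual rate compounded daily, the periodic rate is the nominal rate divided by 365.
i = 0.0490 / 365 = 0.0001342 = 0.01342%.

0.01342%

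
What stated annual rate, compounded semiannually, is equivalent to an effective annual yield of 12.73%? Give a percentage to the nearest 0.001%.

12.349%

(1 + r/2)^2 − 1 = 0.1273, so 1 + r/2 = 1.1273^(1/2).
r/2 = 0.061744, so r = 0.123488 = 12.349%.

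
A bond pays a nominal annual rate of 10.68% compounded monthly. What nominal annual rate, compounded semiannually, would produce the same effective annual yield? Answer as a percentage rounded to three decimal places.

10.920%

EAR = (1 + 0.1068/12)^12 − 1 = 0.112186.
Solve (1 + r/2)^2 = 1.112186: r/2 = 1.112186^(1/2) − 1 = 0.054602, so r = 0.109205 = 10.920%.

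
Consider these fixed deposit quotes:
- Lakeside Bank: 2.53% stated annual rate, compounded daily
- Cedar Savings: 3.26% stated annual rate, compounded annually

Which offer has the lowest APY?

Lakeside Bank: (1 + 0.0253/365)^365 − 1 = 2.562%
Cedar Savings: compounded annually, EAR = 3.260%
The lowest effective annual rate is Lakeside Bank at 2.562%.

Lakeside Bank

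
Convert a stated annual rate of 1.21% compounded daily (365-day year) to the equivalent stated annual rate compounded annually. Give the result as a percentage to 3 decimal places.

1.217%

EAR = (1 + 0.0121/365)^365 − 1 = 0.012173.
Compounded annually, the equivalent nominal rate is the EAR itself: 1.217%.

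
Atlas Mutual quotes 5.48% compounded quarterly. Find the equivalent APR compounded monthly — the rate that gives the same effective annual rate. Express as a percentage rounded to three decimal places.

EAR = (1 + 0.0548/4)^4 − 1 = 0.055936.
Solve (1 + r/12)^12 = 1.055936: r/12 = 1.055936^(1/12) − 1 = 0.004546, so r = 0.054552 = 5.455%.

5.455%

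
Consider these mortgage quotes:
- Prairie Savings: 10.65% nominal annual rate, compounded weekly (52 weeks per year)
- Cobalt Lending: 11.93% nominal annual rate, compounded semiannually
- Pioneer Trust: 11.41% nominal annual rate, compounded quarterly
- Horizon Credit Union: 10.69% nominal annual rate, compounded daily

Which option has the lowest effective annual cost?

Prairie Savings

Prairie Savings: (1 + 0.1065/52)^52 − 1 = 11.226%
Cobalt Lending: (1 + 0.1193/2)^2 − 1 = 12.286%
Pioneer Trust: (1 + 0.1141/4)^4 − 1 = 11.908%
Horizon Credit Union: (1 + 0.1069/365)^365 − 1 = 11.281%
The lowest effective annual rate is Prairie Savings at 11.226%.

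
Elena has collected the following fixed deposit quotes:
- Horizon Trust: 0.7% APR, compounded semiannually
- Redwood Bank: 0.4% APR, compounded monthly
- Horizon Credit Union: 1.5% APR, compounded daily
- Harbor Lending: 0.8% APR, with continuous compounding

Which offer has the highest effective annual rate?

Horizon Credit Union

Horizon Trust: (1 + 0.007/2)^2 − 1 = 0.701%
Redwood Bank: (1 + 0.004/12)^12 − 1 = 0.401%
Horizon Credit Union: (1 + 0.015/365)^365 − 1 = 1.511%
Harbor Lending: e^0.008 − 1 = 0.803%
The highest effective annual rate is Horizon Credit Union at 1.511%.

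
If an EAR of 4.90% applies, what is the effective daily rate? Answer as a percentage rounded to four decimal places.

The per-day rate i satisfies (1 + i)^365 = 1 + 0.0490.
i = 1.0490^(1/365) − 1 = 0.0001311 = 0.0131%.

0.0131%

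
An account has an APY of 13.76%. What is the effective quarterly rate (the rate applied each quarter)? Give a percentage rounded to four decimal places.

3.2755%

The per-quarter rate i satisfies (1 + i)^4 = 1 + 0.1376.
i = 1.1376^(1/4) − 1 = 0.0327552 = 3.2755%.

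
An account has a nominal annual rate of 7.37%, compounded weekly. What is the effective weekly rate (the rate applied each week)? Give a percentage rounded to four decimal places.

With a nominal annual rate compounded weekly, the periodic rate is the nominal rate divided by 52.
i = 0.0737 / 52 = 0.0014173 = 0.1417%.

0.1417%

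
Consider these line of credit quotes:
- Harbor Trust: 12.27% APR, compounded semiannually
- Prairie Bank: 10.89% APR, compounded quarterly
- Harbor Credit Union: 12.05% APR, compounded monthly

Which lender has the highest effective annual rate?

Harbor Credit Union

Harbor Trust: (1 + 0.1227/2)^2 − 1 = 12.646%
Prairie Bank: (1 + 0.1089/4)^4 − 1 = 11.343%
Harbor Credit Union: (1 + 0.1205/12)^12 − 1 = 12.738%
The highest effective annual rate is Harbor Credit Union at 12.738%.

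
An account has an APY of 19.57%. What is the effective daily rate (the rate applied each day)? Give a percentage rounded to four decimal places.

0.0490%

The per-day rate i satisfies (1 + i)^365 = 1 + 0.1957.
i = 1.1957^(1/365) − 1 = 0.0004898 = 0.0490%.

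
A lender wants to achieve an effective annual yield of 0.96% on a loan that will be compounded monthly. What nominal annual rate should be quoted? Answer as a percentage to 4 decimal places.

(1 + r/12)^12 − 1 = 0.0096, so 1 + r/12 = 1.0096^(1/12).
r/12 = 0.000797, so r = 0.009558 = 0.9558%.

0.9558%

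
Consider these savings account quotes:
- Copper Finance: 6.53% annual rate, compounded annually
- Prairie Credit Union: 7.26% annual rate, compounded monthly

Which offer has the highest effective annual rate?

Copper Finance: compounded annually, EAR = 6.530%
Prairie Credit Union: (1 + 0.0726/12)^12 − 1 = 7.507%
The highest effective annual rate is Prairie Credit Union at 7.507%.

Prairie Credit Union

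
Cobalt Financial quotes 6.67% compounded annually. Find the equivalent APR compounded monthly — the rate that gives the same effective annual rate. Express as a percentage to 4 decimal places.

Compounded annually, EAR = nominal = 0.066700.
Solve (1 + r/12)^12 = 1.066700: r/12 = 1.066700^(1/12) − 1 = 0.005395, so r = 0.064744 = 6.4744%.

6.4744%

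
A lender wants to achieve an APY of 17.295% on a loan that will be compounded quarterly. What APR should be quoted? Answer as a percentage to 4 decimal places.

16.2746%

(1 + r/4)^4 − 1 = 0.17295, so 1 + r/4 = 1.17295^(1/4).
r/4 = 0.040686, so r = 0.162746 = 16.2746%.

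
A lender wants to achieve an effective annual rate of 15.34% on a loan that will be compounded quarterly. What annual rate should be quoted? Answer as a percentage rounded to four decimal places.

(1 + r/4)^4 − 1 = 0.1534, so 1 + r/4 = 1.1534^(1/4).
r/4 = 0.036323, so r = 0.145291 = 14.5291%.

14.5291%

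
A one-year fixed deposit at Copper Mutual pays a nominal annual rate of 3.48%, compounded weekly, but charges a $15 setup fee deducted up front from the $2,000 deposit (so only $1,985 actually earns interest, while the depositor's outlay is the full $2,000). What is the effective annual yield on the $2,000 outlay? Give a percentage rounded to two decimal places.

Value after one year: 1,985 × (1 + 0.0348/52)^52 = 1,985 × 1.035401 = $2,055.27.
Effective yield on the $2,000 outlay: 2,055.27 / 2,000 − 1 = 0.027635 = 2.76%.

2.76%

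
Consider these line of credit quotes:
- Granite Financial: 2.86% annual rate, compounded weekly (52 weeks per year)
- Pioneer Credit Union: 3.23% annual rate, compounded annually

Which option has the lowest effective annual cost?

Granite Financial

Granite Financial: (1 + 0.0286/52)^52 − 1 = 2.900%
Pioneer Credit Union: compounded annually, EAR = 3.230%
The lowest effective annual rate is Granite Financial at 2.900%.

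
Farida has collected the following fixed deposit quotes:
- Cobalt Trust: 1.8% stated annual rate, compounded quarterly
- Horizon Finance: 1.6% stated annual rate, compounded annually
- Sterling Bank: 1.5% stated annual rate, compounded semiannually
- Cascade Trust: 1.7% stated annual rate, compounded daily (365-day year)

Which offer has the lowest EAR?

Sterling Bank

Cobalt Trust: (1 + 0.018/4)^4 − 1 = 1.812%
Horizon Finance: compounded annually, EAR = 1.600%
Sterling Bank: (1 + 0.015/2)^2 − 1 = 1.506%
Cascade Trust: (1 + 0.017/365)^365 − 1 = 1.714%
The lowest effective annual rate is Sterling Bank at 1.506%.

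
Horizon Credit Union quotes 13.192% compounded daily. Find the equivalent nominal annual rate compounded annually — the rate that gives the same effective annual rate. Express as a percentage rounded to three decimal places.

14.099%

EAR = (1 + 0.13192/365)^365 − 1 = 0.140990.
Compounded annually, the equivalent nominal rate is the EAR itself: 14.099%.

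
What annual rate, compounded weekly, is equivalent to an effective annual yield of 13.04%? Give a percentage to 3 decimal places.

12.272%

(1 + r/52)^52 − 1 = 0.1304, so 1 + r/52 = 1.1304^(1/52).
r/52 = 0.002360, so r = 0.122716 = 12.272%.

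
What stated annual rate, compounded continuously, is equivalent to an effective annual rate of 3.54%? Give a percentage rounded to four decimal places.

Continuous: nominal r satisfies e^r − 1 = 0.0354.
r = ln(1 + 0.0354) = ln(1.0354) = 0.034788 = 3.4788%.

3.4788%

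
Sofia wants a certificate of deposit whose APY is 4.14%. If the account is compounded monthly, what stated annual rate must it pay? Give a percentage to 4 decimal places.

(1 + r/12)^12 − 1 = 0.0414, so 1 + r/12 = 1.0414^(1/12).
r/12 = 0.003386, so r = 0.040635 = 4.0635%.

4.0635%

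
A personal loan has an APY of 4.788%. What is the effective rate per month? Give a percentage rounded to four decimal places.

The per-month rate i satisfies (1 + i)^12 = 1 + 0.04788.
i = 1.04788^(1/12) − 1 = 0.0039050 = 0.3905%.

0.3905%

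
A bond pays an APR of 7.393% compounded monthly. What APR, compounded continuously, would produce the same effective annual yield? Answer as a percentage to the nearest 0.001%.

7.370%

EAR = (1 + 0.07393/12)^12 − 1 = 0.076487.
Equivalent continuous rate: r = ln(1 + 0.076487) = 0.073703 = 7.370%.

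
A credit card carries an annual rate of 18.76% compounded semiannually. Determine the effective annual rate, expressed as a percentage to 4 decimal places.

EAR = (1 + 0.1876/2)^2 − 1.
= 1.196398 − 1 = 19.6398%.

19.6398%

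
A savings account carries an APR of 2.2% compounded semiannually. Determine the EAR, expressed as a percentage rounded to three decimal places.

EAR = (1 + 0.022/2)^2 − 1.
= 1.022121 − 1 = 2.212%.

2.212%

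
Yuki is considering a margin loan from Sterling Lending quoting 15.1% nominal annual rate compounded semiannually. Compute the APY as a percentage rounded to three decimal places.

EAR = (1 + 0.151/2)^2 − 1.
= (1 + 0.075500)^2 − 1 = 1.156700 − 1 = 15.670%.

15.670%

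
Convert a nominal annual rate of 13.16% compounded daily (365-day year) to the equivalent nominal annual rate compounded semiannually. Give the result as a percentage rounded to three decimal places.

13.600%

EAR = (1 + 0.1316/365)^365 − 1 = 0.140625.
Solve (1 + r/2)^2 = 1.140625: r/2 = 1.140625^(1/2) − 1 = 0.068000, so r = 0.136001 = 13.600%.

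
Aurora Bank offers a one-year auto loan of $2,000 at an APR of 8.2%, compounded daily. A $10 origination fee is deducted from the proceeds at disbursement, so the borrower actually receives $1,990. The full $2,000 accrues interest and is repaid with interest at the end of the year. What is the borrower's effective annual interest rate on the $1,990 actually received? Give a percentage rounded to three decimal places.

Amount owed after one year: 2,000 × (1 + 0.082/365)^365 = 2,000 × 1.085446 = $2,170.89.
Effective rate on net proceeds: 2,170.89 / 1,990 − 1 = 0.090900 = 9.090%.

9.090%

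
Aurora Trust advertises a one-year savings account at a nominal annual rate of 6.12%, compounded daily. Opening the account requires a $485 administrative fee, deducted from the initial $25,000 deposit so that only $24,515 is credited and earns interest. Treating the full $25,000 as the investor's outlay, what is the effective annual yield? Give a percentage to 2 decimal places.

4.25%

Value after one year: 24,515 × (1 + 0.0612/365)^365 = 24,515 × 1.063106 = $26,062.05.
Effective yield on the $25,000 outlay: 26,062.05 / 25,000 − 1 = 0.042482 = 4.25%.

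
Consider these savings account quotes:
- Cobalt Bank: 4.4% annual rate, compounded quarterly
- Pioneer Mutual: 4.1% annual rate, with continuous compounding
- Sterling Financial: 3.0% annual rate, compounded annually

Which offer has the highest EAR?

Cobalt Bank: (1 + 0.044/4)^4 − 1 = 4.473%
Pioneer Mutual: e^0.041 − 1 = 4.185%
Sterling Financial: compounded annually, EAR = 3.000%
The highest effective annual rate is Cobalt Bank at 4.473%.

Cobalt Bank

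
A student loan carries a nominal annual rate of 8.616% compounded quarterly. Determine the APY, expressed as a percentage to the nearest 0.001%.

8.898%

EAR = (1 + 0.08616/4)^4 − 1.
= (1 + 0.021540)^4 − 1 = 1.088984 − 1 = 8.898%.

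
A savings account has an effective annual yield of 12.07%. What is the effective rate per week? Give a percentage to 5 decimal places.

0.21938%

The per-week rate i satisfies (1 + i)^52 = 1 + 0.1207.
i = 1.1207^(1/52) − 1 = 0.0021938 = 0.21938%.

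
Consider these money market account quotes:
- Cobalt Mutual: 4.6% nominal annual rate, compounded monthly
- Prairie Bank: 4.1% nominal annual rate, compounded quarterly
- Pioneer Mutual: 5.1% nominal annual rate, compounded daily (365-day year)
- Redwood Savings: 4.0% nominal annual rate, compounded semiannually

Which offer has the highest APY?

Pioneer Mutual

Cobalt Mutual: (1 + 0.046/12)^12 − 1 = 4.698%
Prairie Bank: (1 + 0.041/4)^4 − 1 = 4.163%
Pioneer Mutual: (1 + 0.051/365)^365 − 1 = 5.232%
Redwood Savings: (1 + 0.040/2)^2 − 1 = 4.040%
The highest effective annual rate is Pioneer Mutual at 5.232%.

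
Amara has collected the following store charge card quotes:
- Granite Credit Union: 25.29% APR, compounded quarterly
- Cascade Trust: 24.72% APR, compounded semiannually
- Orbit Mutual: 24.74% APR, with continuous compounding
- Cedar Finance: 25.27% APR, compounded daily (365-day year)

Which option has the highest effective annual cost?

Cedar Finance

Granite Credit Union: (1 + 0.2529/4)^4 − 1 = 27.791%
Cascade Trust: (1 + 0.2472/2)^2 − 1 = 26.248%
Orbit Mutual: e^0.2474 − 1 = 28.069%
Cedar Finance: (1 + 0.2527/365)^365 − 1 = 28.738%
The highest effective annual rate is Cedar Finance at 28.738%.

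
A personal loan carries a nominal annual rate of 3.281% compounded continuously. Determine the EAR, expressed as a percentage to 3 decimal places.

3.335%

With continuous compounding, EAR = e^0.03281 − 1.
e^0.03281 = 1.033354, so EAR = 0.033354 = 3.335%.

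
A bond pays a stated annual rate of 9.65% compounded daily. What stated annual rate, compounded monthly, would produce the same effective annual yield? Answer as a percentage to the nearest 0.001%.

EAR = (1 + 0.0965/365)^365 − 1 = 0.101296.
Solve (1 + r/12)^12 = 1.101296: r/12 = 1.101296^(1/12) − 1 = 0.008073, so r = 0.096876 = 9.688%.

9.688%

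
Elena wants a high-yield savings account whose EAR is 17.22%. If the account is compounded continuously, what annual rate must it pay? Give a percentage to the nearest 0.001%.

Continuous: nominal r satisfies e^r − 1 = 0.1722.
r = ln(1 + 0.1722) = ln(1.1722) = 0.158882 = 15.888%.

15.888%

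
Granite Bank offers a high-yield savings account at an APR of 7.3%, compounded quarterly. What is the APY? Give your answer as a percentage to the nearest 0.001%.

7.502%

EAR = (1 + 0.073/4)^4 − 1.
= (1 + 0.018250)^4 − 1 = 1.075023 − 1 = 7.502%.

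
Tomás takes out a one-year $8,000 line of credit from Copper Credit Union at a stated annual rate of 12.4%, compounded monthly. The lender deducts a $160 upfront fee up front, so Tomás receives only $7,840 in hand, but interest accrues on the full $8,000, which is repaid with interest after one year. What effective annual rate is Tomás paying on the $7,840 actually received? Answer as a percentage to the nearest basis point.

Amount owed after one year: 8,000 × (1 + 0.124/12)^12 = 8,000 × 1.131296 = $9,050.37.
Effective rate on net proceeds: 9,050.37 / 7,840 − 1 = 0.154383 = 15.44%.

15.44%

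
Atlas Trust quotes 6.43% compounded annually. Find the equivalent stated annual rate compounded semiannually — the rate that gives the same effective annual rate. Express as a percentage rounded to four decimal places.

Compounded annually, EAR = nominal = 0.064300.
Solve (1 + r/2)^2 = 1.064300: r/2 = 1.064300^(1/2) − 1 = 0.031649, so r = 0.063298 = 6.3298%.

6.3298%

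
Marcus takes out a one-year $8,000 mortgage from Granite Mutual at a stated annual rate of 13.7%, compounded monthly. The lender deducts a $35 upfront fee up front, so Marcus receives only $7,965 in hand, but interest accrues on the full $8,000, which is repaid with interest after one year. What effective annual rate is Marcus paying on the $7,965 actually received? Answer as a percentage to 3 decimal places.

15.097%

Amount owed after one year: 8,000 × (1 + 0.137/12)^12 = 8,000 × 1.145938 = $9,167.51.
Effective rate on net proceeds: 9,167.51 / 7,965 − 1 = 0.150974 = 15.097%.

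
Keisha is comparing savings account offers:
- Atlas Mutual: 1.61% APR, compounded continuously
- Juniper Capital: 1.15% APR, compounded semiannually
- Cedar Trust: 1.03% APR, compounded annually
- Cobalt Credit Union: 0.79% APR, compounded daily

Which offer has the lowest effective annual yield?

Cobalt Credit Union

Atlas Mutual: e^0.0161 − 1 = 1.623%
Juniper Capital: (1 + 0.0115/2)^2 − 1 = 1.153%
Cedar Trust: compounded annually, EAR = 1.030%
Cobalt Credit Union: (1 + 0.0079/365)^365 − 1 = 0.793%
The lowest effective annual rate is Cobalt Credit Union at 0.793%.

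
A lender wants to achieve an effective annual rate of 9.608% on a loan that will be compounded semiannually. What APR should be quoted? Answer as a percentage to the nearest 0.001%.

(1 + r/2)^2 − 1 = 0.09608, so 1 + r/2 = 1.09608^(1/2).
r/2 = 0.046938, so r = 0.093877 = 9.388%.

9.388%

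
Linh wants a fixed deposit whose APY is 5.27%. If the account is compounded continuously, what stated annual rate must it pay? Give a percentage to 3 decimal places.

Continuous: nominal r satisfies e^r − 1 = 0.0527.
r = ln(1 + 0.0527) = ln(1.0527) = 0.051358 = 5.136%.

5.136%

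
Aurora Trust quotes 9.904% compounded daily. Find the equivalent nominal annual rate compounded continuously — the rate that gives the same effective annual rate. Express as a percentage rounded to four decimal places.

9.9027%

EAR = (1 + 0.09904/365)^365 − 1 = 0.104096.
Equivalent continuous rate: r = ln(1 + 0.104096) = 0.099027 = 9.9027%.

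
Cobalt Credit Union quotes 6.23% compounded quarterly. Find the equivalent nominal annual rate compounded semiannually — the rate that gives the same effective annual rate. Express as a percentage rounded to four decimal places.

EAR = (1 + 0.0623/4)^4 − 1 = 0.063771.
Solve (1 + r/2)^2 = 1.063771: r/2 = 1.063771^(1/2) − 1 = 0.031393, so r = 0.062785 = 6.2785%.

6.2785%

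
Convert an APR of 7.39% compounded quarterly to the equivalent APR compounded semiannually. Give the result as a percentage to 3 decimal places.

7.458%

EAR = (1 + 0.0739/4)^4 − 1 = 0.075973.
Solve (1 + r/2)^2 = 1.075973: r/2 = 1.075973^(1/2) − 1 = 0.037291, so r = 0.074583 = 7.458%.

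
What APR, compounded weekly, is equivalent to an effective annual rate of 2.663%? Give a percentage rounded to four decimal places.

(1 + r/52)^52 − 1 = 0.02663, so 1 + r/52 = 1.02663^(1/52).
r/52 = 0.000506, so r = 0.026288 = 2.6288%.

2.6288%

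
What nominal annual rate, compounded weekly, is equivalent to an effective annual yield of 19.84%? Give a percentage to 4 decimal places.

(1 + r/52)^52 − 1 = 0.1984, so 1 + r/52 = 1.1984^(1/52).
r/52 = 0.003487, so r = 0.181303 = 18.1303%.

18.1303%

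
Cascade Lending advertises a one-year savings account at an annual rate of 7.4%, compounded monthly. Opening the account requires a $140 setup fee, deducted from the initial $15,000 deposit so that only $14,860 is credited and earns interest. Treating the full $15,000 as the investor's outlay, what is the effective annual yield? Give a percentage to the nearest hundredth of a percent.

Value after one year: 14,860 × (1 + 0.074/12)^12 = 14,860 × 1.076562 = $15,997.71.
Effective yield on the $15,000 outlay: 15,997.71 / 15,000 − 1 = 0.066514 = 6.65%.

6.65%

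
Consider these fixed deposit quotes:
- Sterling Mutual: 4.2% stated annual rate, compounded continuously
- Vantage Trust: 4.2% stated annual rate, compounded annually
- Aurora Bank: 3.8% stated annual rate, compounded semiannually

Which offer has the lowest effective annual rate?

Sterling Mutual: e^0.042 − 1 = 4.289%
Vantage Trust: compounded annually, EAR = 4.200%
Aurora Bank: (1 + 0.038/2)^2 − 1 = 3.836%
The lowest effective annual rate is Aurora Bank at 3.836%.

Aurora Bank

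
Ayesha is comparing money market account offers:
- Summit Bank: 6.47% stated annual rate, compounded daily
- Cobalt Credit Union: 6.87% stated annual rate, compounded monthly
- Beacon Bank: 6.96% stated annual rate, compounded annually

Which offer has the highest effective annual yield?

Cobalt Credit Union

Summit Bank: (1 + 0.0647/365)^365 − 1 = 6.683%
Cobalt Credit Union: (1 + 0.0687/12)^12 − 1 = 7.091%
Beacon Bank: compounded annually, EAR = 6.960%
The highest effective annual rate is Cobalt Credit Union at 7.091%.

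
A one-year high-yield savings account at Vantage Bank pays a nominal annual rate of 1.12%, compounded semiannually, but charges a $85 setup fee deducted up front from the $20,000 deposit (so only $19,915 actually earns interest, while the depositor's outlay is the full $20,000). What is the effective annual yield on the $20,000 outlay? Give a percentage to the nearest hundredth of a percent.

0.69%

Value after one year: 19,915 × (1 + 0.0112/2)^2 = 19,915 × 1.011231 = $20,138.67.
Effective yield on the $20,000 outlay: 20,138.67 / 20,000 − 1 = 0.006934 = 0.69%.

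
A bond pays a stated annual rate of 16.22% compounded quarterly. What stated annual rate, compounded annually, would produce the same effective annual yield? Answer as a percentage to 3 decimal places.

EAR = (1 + 0.1622/4)^4 − 1 = 0.172335.
Compounded annually, the equivalent nominal rate is the EAR itself: 17.234%.

17.234%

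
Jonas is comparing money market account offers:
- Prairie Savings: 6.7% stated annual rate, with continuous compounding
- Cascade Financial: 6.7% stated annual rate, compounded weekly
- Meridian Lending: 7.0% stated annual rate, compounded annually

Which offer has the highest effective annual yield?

Prairie Savings: e^0.067 − 1 = 6.930%
Cascade Financial: (1 + 0.067/52)^52 − 1 = 6.925%
Meridian Lending: compounded annually, EAR = 7.000%
The highest effective annual rate is Meridian Lending at 7.000%.

Meridian Lending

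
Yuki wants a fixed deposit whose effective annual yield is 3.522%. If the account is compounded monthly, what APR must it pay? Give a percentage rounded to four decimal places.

3.4664%

(1 + r/12)^12 − 1 = 0.03522, so 1 + r/12 = 1.03522^(1/12).
r/12 = 0.002889, so r = 0.034664 = 3.4664%.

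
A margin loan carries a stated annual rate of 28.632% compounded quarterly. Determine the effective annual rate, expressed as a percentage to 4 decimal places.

31.8555%

EAR = (1 + 0.28632/4)^4 − 1.
= 1.318555 − 1 = 31.8555%.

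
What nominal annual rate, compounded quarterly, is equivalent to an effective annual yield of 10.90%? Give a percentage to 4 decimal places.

10.4808%

(1 + r/4)^4 − 1 = 0.1090, so 1 + r/4 = 1.1090^(1/4).
r/4 = 0.026202, so r = 0.104808 = 10.4808%.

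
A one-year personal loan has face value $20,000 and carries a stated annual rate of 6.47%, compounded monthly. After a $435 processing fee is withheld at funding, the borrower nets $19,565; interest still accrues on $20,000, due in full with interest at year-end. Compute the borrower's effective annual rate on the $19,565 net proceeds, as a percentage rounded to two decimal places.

Amount owed after one year: 20,000 × (1 + 0.0647/12)^12 = 20,000 × 1.066654 = $21,333.07.
Effective rate on net proceeds: 21,333.07 / 19,565 − 1 = 0.090369 = 9.04%.

9.04%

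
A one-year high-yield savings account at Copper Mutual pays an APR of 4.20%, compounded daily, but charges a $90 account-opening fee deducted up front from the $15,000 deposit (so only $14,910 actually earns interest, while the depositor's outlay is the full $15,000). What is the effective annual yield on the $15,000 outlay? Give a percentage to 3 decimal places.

Value after one year: 14,910 × (1 + 0.0420/365)^365 = 14,910 × 1.042892 = $15,549.52.
Effective yield on the $15,000 outlay: 15,549.52 / 15,000 − 1 = 0.036635 = 3.663%.

3.663%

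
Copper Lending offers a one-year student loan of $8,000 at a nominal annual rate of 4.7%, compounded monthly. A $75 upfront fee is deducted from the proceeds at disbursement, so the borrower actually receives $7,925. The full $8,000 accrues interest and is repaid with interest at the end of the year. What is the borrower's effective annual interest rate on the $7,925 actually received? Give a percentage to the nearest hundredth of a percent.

5.79%

Amount owed after one year: 8,000 × (1 + 0.047/12)^12 = 8,000 × 1.048026 = $8,384.21.
Effective rate on net proceeds: 8,384.21 / 7,925 − 1 = 0.057944 = 5.79%.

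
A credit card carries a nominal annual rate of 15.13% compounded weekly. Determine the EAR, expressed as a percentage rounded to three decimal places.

EAR = (1 + 0.1513/52)^52 − 1.
= (1 + 0.002910)^52 − 1 = 1.163090 − 1 = 16.309%.

16.309%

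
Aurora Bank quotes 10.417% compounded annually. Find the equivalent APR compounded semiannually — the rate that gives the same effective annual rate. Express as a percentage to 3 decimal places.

10.159%

Compounded annually, EAR = nominal = 0.104170.
Solve (1 + r/2)^2 = 1.104170: r/2 = 1.104170^(1/2) − 1 = 0.050795, so r = 0.101590 = 10.159%.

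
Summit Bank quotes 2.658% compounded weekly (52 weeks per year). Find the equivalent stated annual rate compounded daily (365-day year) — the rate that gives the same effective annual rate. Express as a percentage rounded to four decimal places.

2.6574%

EAR = (1 + 0.02658/52)^52 − 1 = 0.026929.
Solve (1 + r/365)^365 = 1.026929: r/365 = 1.026929^(1/365) − 1 = 0.000073, so r = 0.026574 = 2.6574%.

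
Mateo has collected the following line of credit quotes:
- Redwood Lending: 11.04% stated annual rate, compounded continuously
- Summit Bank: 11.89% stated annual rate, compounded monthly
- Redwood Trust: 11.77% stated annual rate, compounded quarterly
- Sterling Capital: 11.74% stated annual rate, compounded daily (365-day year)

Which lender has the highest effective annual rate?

Redwood Lending: e^0.1104 − 1 = 11.672%
Summit Bank: (1 + 0.1189/12)^12 − 1 = 12.560%
Redwood Trust: (1 + 0.1177/4)^4 − 1 = 12.300%
Sterling Capital: (1 + 0.1174/365)^365 − 1 = 12.455%
The highest effective annual rate is Summit Bank at 12.560%.

Summit Bank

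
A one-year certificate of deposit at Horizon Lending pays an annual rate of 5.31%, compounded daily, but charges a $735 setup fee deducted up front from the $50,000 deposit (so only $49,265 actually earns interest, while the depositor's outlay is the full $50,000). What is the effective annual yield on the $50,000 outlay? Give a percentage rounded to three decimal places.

3.903%

Value after one year: 49,265 × (1 + 0.0531/365)^365 = 49,265 × 1.054531 = $51,951.47.
Effective yield on the $50,000 outlay: 51,951.47 / 50,000 − 1 = 0.039029 = 3.903%.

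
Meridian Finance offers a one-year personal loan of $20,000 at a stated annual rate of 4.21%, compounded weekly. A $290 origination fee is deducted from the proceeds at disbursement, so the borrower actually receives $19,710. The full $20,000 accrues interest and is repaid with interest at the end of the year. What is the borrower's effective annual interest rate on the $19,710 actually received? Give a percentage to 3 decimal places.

5.833%

Amount owed after one year: 20,000 × (1 + 0.0421/52)^52 = 20,000 × 1.042981 = $20,859.62.
Effective rate on net proceeds: 20,859.62 / 19,710 − 1 = 0.058327 = 5.833%.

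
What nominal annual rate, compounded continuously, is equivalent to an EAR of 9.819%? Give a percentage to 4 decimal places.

9.3663%

Continuous: nominal r satisfies e^r − 1 = 0.09819.
r = ln(1 + 0.09819) = ln(1.09819) = 0.093663 = 9.3663%.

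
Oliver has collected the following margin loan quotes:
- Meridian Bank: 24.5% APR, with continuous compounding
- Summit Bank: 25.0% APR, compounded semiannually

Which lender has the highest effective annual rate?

Meridian Bank: e^0.245 − 1 = 27.762%
Summit Bank: (1 + 0.250/2)^2 − 1 = 26.562%
The highest effective annual rate is Meridian Bank at 27.762%.

Meridian Bank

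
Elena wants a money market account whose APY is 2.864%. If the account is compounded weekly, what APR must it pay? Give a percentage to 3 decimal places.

(1 + r/52)^52 − 1 = 0.02864, so 1 + r/52 = 1.02864^(1/52).
r/52 = 0.000543, so r = 0.028245 = 2.825%.

2.825%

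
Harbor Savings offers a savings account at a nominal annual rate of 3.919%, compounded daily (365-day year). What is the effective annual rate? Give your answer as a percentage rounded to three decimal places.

3.997%

EAR = (1 + 0.03919/365)^365 − 1.
= 1.039966 − 1 = 3.997%.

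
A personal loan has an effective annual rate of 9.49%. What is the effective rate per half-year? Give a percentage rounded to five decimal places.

4.63747%

The per-half-year rate i satisfies (1 + i)^2 = 1 + 0.0949.
i = 1.0949^(1/2) − 1 = 0.0463747 = 4.63747%.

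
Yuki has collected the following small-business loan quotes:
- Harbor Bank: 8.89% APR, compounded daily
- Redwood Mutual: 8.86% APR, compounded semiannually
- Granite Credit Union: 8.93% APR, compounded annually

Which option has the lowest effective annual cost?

Harbor Bank: (1 + 0.0889/365)^365 − 1 = 9.296%
Redwood Mutual: (1 + 0.0886/2)^2 − 1 = 9.056%
Granite Credit Union: compounded annually, EAR = 8.930%
The lowest effective annual rate is Granite Credit Union at 8.930%.

Granite Credit Union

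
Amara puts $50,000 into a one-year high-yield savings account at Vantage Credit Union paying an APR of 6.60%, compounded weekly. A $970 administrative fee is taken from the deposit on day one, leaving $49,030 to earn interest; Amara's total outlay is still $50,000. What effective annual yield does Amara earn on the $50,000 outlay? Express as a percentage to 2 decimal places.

Value after one year: 49,030 × (1 + 0.0660/52)^52 = 49,030 × 1.068182 = $52,372.96.
Effective yield on the $50,000 outlay: 52,372.96 / 50,000 − 1 = 0.047459 = 4.75%.

4.75%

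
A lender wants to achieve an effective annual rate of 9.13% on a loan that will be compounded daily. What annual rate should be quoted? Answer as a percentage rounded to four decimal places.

(1 + r/365)^365 − 1 = 0.0913, so 1 + r/365 = 1.0913^(1/365).
r/365 = 0.000239, so r = 0.087380 = 8.7380%.

8.7380%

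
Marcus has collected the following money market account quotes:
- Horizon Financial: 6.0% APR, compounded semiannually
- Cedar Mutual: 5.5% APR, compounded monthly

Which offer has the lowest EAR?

Horizon Financial: (1 + 0.060/2)^2 − 1 = 6.090%
Cedar Mutual: (1 + 0.055/12)^12 − 1 = 5.641%
The lowest effective annual rate is Cedar Mutual at 5.641%.

Cedar Mutual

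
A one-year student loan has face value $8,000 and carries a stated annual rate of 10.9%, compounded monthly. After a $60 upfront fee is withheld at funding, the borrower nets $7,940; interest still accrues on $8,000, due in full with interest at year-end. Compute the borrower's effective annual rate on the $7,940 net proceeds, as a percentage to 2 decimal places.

Amount owed after one year: 8,000 × (1 + 0.109/12)^12 = 8,000 × 1.114614 = $8,916.91.
Effective rate on net proceeds: 8,916.91 / 7,940 − 1 = 0.123037 = 12.30%.

12.30%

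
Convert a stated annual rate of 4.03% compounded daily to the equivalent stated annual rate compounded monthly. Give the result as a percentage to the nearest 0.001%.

4.037%

EAR = (1 + 0.0403/365)^365 − 1 = 0.041121.
Solve (1 + r/12)^12 = 1.041121: r/12 = 1.041121^(1/12) − 1 = 0.003364, so r = 0.040366 = 4.037%.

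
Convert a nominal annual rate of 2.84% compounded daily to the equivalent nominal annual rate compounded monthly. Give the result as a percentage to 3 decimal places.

EAR = (1 + 0.0284/365)^365 − 1 = 0.028806.
Solve (1 + r/12)^12 = 1.028806: r/12 = 1.028806^(1/12) − 1 = 0.002369, so r = 0.028433 = 2.843%.

2.843%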